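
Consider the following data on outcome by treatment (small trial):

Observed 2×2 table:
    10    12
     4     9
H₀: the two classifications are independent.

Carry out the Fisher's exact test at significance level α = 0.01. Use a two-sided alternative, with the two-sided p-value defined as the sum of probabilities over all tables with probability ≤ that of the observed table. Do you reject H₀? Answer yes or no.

Margins: r₁=22, r₂=13, c₁=14, c₂=21, n=35
p_obs = C(22,10)·C(13,4)/C(35,14); sum pmf over tables with pmf ≤ p_obs
p-value (two-sided) = 0.48753
At α=0.01: p ≥ α → fail to reject H₀

reject H₀: no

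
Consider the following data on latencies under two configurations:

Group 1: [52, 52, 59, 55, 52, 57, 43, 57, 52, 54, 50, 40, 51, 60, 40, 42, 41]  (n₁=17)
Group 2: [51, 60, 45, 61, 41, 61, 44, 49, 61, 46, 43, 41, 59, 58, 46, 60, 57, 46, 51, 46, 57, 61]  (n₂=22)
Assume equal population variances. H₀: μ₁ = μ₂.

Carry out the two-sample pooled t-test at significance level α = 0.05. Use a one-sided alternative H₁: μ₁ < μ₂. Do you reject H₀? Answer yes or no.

reject H₀: no

x̄₁=50.412, s₁=6.746, n₁=17
x̄₂=52.000, s₂=7.490, n₂=22
s_p² = [16·6.746² + 21·7.490²]/37 = 51.5167
SE = √(s_p²·(1/17+1/22)) = 2.3178
t = (50.412−52.000)/2.3178 = -0.6852
df = 37
p-value (one-sided, H₁ less) = 0.24873
At α=0.05: p ≥ α → fail to reject H₀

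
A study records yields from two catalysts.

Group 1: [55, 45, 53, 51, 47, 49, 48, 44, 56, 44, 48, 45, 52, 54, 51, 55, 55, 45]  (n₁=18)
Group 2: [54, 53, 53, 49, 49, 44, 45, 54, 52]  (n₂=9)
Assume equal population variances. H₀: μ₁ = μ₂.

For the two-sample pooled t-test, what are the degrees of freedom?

degrees of freedom = 25

df = n₁ + n₂ − 2 = 18 + 9 − 2 = 25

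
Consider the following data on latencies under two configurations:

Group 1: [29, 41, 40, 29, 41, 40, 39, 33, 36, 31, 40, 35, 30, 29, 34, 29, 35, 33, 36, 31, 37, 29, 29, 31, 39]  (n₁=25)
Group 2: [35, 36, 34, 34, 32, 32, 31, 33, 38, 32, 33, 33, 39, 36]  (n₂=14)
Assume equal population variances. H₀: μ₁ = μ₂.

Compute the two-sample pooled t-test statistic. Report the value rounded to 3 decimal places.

x̄₁=34.240, s₁=4.419, n₁=25
x̄₂=34.143, s₂=2.381, n₂=14
s_p² = [24·4.419² + 13·2.381²]/37 = 14.6561
SE = √(s_p²·(1/25+1/14)) = 1.2779
t = (34.240−34.143)/1.2779 = 0.0760
df = 37

test statistic = 0.076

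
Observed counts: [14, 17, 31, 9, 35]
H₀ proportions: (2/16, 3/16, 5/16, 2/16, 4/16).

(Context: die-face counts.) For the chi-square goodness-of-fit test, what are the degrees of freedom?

df = k − 1 = 5 − 1 = 4

degrees of freedom = 4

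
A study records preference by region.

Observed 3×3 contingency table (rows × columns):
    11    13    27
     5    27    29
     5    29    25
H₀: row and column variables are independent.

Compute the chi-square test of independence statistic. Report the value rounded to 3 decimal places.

Row totals [51, 61, 59], col totals [21, 69, 81], n=171
χ² = (11−6.26)²/6.26 + (13−20.58)²/20.58 + (27−24.16)²/24.16 + (5−7.49)²/7.49 + (27−24.61)²/24.61 + (29−28.89)²/28.89 + (5−7.25)²/7.25 + (29−23.81)²/23.81 + (25−27.95)²/27.95 = 9.9078
df = 4

test statistic = 9.908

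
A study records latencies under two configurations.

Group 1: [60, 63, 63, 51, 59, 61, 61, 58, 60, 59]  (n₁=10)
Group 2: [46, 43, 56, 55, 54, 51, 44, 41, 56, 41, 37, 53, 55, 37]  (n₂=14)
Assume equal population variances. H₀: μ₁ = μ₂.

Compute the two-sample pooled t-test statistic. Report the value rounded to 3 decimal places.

x̄₁=59.500, s₁=3.408, n₁=10
x̄₂=47.786, s₂=7.234, n₂=14
s_p² = [9·3.408² + 13·7.234²]/22 = 35.6753
SE = √(s_p²·(1/10+1/14)) = 2.4730
t = (59.500−47.786)/2.4730 = 4.7369
df = 22

test statistic = 4.737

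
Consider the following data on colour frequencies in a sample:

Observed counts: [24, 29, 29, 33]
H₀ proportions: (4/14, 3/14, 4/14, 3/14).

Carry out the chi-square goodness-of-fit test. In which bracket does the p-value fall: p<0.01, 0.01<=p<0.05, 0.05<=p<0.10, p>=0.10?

p-value bracket: 0.05<=p<0.10

n = 115; E_i = n·p_i = [32.86, 24.64, 32.86, 24.64]
χ² = (24−32.86)²/32.86 + (29−24.64)²/24.64 + (29−32.86)²/32.86 + (33−24.64)²/24.64 = 6.4449
df = 3
p-value (upper-tail) = 0.09186
→ bracket: 0.05<=p<0.10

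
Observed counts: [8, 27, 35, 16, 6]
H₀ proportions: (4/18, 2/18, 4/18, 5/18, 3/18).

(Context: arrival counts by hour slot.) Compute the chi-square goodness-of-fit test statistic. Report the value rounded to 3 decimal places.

test statistic = 54.729

n = 92; E_i = n·p_i = [20.44, 10.22, 20.44, 25.56, 15.33]
χ² = (8−20.44)²/20.44 + (27−10.22)²/10.22 + (35−20.44)²/20.44 + (16−25.56)²/25.56 + (6−15.33)²/15.33 = 54.7293
df = 4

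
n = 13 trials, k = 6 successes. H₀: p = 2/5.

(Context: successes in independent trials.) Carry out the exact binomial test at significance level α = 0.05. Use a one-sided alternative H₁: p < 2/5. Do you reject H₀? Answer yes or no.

Exact binomial: n=13, k=6, p₀=2/5=0.4000
P(X≤6) from Σ C(n,i)·p₀^i·(1−p₀)^(n−i)
p-value (one-sided, H₁ less) = 0.77116
At α=0.05: p ≥ α → fail to reject H₀

reject H₀: no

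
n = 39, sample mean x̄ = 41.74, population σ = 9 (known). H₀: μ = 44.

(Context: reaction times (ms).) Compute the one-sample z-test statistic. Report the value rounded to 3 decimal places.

test statistic = -1.568

SE = σ/√n = 9/√39 = 1.4412
z = (x̄−μ₀)/SE = (41.74−44)/1.4412 = -1.5682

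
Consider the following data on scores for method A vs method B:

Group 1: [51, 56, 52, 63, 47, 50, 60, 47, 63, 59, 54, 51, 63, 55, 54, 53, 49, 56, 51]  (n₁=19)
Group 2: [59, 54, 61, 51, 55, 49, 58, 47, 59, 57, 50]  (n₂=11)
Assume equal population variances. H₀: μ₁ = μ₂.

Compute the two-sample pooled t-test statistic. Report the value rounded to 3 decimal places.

test statistic = -0.066

x̄₁=54.421, s₁=5.167, n₁=19
x̄₂=54.545, s₂=4.698, n₂=11
s_p² = [18·5.167² + 10·4.698²]/28 = 25.0485
SE = √(s_p²·(1/19+1/11)) = 1.8962
t = (54.421−54.545)/1.8962 = -0.0656
df = 28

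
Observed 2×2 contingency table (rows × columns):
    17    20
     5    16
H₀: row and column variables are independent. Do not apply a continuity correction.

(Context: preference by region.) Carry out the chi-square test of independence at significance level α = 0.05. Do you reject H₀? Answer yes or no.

Row totals [37, 21], col totals [22, 36], n=58
χ² = (17−14.03)²/14.03 + (20−22.97)²/22.97 + (5−7.97)²/7.97 + (16−13.03)²/13.03 = 2.7883
df = 1
p-value (upper-tail) = 0.09496
At α=0.05: p ≥ α → fail to reject H₀

reject H₀: no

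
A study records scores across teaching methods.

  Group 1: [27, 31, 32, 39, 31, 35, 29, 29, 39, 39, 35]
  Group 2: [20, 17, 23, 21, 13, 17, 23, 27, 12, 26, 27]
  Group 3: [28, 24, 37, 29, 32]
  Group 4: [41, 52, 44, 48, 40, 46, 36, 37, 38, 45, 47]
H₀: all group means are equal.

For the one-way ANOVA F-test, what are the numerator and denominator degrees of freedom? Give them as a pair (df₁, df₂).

degrees of freedom = [3, 34]

k = 4 groups, N = 38 total
df = (k−1, N−k) = (4−1, 38−4) = (3, 34)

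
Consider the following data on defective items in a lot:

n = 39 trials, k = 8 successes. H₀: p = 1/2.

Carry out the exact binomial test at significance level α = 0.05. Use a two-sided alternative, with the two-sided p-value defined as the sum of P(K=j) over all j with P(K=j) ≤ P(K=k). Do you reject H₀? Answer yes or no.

Exact binomial: n=39, k=8, p₀=1/2=0.5000
P(X=j) = C(n,j)·p₀^j·(1−p₀)^(n−j); p = Σ P(X=j) over j with P(X=j) ≤ P(X=8)
p-value (two-sided) = 0.00029
At α=0.05: p < α → reject H₀

reject H₀: yes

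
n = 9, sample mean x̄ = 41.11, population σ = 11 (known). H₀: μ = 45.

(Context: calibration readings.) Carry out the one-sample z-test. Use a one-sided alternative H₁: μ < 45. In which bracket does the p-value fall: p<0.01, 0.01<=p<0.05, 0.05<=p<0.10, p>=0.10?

p-value bracket: p>=0.10

SE = σ/√n = 11/√9 = 3.6667
z = (x̄−μ₀)/SE = (41.11−45)/3.6667 = -1.0609
p-value (one-sided, H₁ less) = 0.14437
→ bracket: p>=0.10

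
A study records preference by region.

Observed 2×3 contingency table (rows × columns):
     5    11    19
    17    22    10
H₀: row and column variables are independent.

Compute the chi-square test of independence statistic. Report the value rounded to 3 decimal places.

Row totals [35, 49], col totals [22, 33, 29], n=84
χ² = (5−9.17)²/9.17 + (11−13.75)²/13.75 + (19−12.08)²/12.08 + (17−12.83)²/12.83 + (22−19.25)²/19.25 + (10−16.92)²/16.92 = 10.9768
df = 2

test statistic = 10.977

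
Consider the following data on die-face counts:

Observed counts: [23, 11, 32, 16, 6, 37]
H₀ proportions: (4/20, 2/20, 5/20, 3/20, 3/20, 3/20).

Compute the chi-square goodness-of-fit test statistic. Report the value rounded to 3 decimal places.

test statistic = 27.195

n = 125; E_i = n·p_i = [25.00, 12.50, 31.25, 18.75, 18.75, 18.75]
χ² = (23−25.00)²/25.00 + (11−12.50)²/12.50 + (32−31.25)²/31.25 + (16−18.75)²/18.75 + (6−18.75)²/18.75 + (37−18.75)²/18.75 = 27.1947
df = 5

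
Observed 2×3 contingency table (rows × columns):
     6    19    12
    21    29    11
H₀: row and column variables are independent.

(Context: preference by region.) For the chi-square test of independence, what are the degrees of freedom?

degrees of freedom = 2

df = (r−1)(c−1) = (2−1)·(3−1) = 2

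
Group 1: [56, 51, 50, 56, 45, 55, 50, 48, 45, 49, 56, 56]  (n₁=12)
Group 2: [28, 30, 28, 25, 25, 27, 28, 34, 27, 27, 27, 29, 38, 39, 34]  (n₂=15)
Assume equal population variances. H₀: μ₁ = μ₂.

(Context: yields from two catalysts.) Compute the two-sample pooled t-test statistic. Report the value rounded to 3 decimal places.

test statistic = 12.833

x̄₁=51.417, s₁=4.274, n₁=12
x̄₂=29.733, s₂=4.431, n₂=15
s_p² = [11·4.274² + 14·4.431²]/25 = 19.0340
SE = √(s_p²·(1/12+1/15)) = 1.6897
t = (51.417−29.733)/1.6897 = 12.8326
df = 25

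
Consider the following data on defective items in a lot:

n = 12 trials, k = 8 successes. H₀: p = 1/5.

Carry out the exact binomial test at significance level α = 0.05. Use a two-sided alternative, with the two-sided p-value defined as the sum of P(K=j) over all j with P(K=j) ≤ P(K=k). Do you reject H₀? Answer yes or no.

reject H₀: yes

Exact binomial: n=12, k=8, p₀=1/5=0.2000
P(X=j) = C(n,j)·p₀^j·(1−p₀)^(n−j); p = Σ P(X=j) over j with P(X=j) ≤ P(X=8)
p-value (two-sided) = 0.00058
At α=0.05: p < α → reject H₀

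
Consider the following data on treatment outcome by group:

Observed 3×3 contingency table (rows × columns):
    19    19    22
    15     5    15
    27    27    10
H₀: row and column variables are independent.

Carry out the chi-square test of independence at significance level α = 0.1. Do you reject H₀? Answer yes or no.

reject H₀: yes

Row totals [60, 35, 64], col totals [61, 51, 47], n=159
χ² = (19−23.02)²/23.02 + (19−19.25)²/19.25 + (22−17.74)²/17.74 + (15−13.43)²/13.43 + (5−11.23)²/11.23 + (15−10.35)²/10.35 + (27−24.55)²/24.55 + (27−20.53)²/20.53 + (10−18.92)²/18.92 = 13.9492
df = 4
p-value (upper-tail) = 0.00746
At α=0.1: p < α → reject H₀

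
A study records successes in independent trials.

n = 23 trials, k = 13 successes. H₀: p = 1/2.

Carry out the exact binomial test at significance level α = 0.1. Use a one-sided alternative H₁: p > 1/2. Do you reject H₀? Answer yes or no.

reject H₀: no

Exact binomial: n=23, k=13, p₀=1/2=0.5000
P(X≥13) from Σ C(n,i)·p₀^i·(1−p₀)^(n−i)
p-value (one-sided, H₁ greater) = 0.33882
At α=0.1: p ≥ α → fail to reject H₀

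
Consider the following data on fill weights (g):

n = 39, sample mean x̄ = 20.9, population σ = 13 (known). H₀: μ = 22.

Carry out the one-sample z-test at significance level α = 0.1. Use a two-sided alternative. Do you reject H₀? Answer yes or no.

SE = σ/√n = 13/√39 = 2.0817
z = (x̄−μ₀)/SE = (20.9−22)/2.0817 = -0.5284
p-value (two-sided) = 0.59721
At α=0.1: p ≥ α → fail to reject H₀

reject H₀: no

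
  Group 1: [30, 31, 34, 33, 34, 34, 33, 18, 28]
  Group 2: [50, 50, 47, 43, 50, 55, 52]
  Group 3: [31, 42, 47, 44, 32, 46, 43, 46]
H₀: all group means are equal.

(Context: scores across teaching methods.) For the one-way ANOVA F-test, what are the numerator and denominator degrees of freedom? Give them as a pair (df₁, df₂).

degrees of freedom = [2, 21]

k = 3 groups, N = 24 total
df = (k−1, N−k) = (3−1, 24−3) = (2, 21)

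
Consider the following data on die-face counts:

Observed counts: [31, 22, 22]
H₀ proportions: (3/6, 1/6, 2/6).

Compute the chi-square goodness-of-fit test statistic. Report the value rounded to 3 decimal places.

test statistic = 8.707

n = 75; E_i = n·p_i = [37.50, 12.50, 25.00]
χ² = (31−37.50)²/37.50 + (22−12.50)²/12.50 + (22−25.00)²/25.00 = 8.7067
df = 2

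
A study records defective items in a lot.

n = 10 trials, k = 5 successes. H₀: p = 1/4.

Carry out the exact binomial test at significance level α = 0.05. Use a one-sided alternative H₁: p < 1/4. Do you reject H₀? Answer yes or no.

reject H₀: no

Exact binomial: n=10, k=5, p₀=1/4=0.2500
P(X≤5) from Σ C(n,i)·p₀^i·(1−p₀)^(n−i)
p-value (one-sided, H₁ less) = 0.98027
At α=0.05: p ≥ α → fail to reject H₀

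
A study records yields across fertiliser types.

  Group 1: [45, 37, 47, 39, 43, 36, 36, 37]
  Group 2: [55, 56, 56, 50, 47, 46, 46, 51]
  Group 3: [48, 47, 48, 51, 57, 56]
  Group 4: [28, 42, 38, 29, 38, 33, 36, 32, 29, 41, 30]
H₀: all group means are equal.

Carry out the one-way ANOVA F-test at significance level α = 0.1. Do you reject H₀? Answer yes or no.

Group means [40.00, 50.88, 51.17, 34.18], grand mean 42.727
SSB = Σnᵢ(x̄ᵢ−x̄)² = 1821.201; SSW = ΣΣ(x−x̄ᵢ)² = 617.345
MSB = 1821.201/3 = 607.0669; MSW = 617.345/29 = 21.2877
F = MSB/MSW = 28.5172
df = (3, 29)
p-value (upper-tail) = 0.00000
At α=0.1: p < α → reject H₀

reject H₀: yes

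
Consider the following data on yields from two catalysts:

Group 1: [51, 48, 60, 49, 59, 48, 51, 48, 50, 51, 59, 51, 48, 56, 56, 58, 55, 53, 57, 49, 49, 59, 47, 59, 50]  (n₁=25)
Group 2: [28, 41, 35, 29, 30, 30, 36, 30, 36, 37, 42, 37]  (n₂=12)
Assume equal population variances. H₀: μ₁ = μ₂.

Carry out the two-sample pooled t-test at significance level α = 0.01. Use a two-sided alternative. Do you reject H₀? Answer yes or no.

x̄₁=52.840, s₁=4.441, n₁=25
x̄₂=34.250, s₂=4.751, n₂=12
s_p² = [24·4.441² + 11·4.751²]/35 = 20.6174
SE = √(s_p²·(1/25+1/12)) = 1.5946
t = (52.840−34.250)/1.5946 = 11.6579
df = 35
p-value (two-sided) = 0.00000
At α=0.01: p < α → reject H₀

reject H₀: yes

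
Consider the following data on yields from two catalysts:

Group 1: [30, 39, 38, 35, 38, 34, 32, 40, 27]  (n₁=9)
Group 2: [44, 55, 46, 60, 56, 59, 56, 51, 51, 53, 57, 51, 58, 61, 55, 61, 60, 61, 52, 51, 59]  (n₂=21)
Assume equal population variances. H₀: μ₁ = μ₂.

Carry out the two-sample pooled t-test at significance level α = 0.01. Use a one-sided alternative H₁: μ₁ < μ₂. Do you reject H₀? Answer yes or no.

reject H₀: yes

x̄₁=34.778, s₁=4.438, n₁=9
x̄₂=55.095, s₂=4.918, n₂=21
s_p² = [8·4.438² + 20·4.918²]/28 = 22.9059
SE = √(s_p²·(1/9+1/21)) = 1.9068
t = (34.778−55.095)/1.9068 = -10.6553
df = 28
p-value (one-sided, H₁ less) = 0.00000
At α=0.01: p < α → reject H₀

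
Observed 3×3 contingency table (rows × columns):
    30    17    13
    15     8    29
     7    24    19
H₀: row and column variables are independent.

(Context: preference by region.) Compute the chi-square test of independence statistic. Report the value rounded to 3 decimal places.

test statistic = 28.950

Row totals [60, 52, 50], col totals [52, 49, 61], n=162
χ² = (30−19.26)²/19.26 + (17−18.15)²/18.15 + (13−22.59)²/22.59 + (15−16.69)²/16.69 + (8−15.73)²/15.73 + (29−19.58)²/19.58 + (7−16.05)²/16.05 + (24−15.12)²/15.12 + (19−18.83)²/18.83 = 28.9502
df = 4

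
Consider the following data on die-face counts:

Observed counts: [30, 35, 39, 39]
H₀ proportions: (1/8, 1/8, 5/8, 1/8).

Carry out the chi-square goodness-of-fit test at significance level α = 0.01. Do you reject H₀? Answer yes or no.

reject H₀: yes

n = 143; E_i = n·p_i = [17.88, 17.88, 89.38, 17.88]
χ² = (30−17.88)²/17.88 + (35−17.88)²/17.88 + (39−89.38)²/89.38 + (39−17.88)²/17.88 = 77.9902
df = 3
p-value (upper-tail) = 0.00000
At α=0.01: p < α → reject H₀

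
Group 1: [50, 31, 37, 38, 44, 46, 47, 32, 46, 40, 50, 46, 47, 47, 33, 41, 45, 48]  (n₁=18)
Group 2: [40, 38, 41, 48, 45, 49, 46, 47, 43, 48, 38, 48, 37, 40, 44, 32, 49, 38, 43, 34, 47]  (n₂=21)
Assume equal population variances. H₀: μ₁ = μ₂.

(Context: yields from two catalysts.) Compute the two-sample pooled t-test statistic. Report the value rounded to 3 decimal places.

test statistic = 0.026

x̄₁=42.667, s₁=6.136, n₁=18
x̄₂=42.619, s₂=5.123, n₂=21
s_p² = [17·6.136² + 20·5.123²]/37 = 31.4852
SE = √(s_p²·(1/18+1/21)) = 1.8024
t = (42.667−42.619)/1.8024 = 0.0264
df = 37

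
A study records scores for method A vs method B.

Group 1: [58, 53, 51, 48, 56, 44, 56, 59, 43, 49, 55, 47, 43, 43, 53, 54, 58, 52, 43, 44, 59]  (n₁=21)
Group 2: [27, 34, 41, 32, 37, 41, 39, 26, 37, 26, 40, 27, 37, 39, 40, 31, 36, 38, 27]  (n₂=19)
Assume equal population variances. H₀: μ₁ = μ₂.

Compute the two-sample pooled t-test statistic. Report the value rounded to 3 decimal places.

test statistic = 9.046

x̄₁=50.857, s₁=5.885, n₁=21
x̄₂=34.474, s₂=5.531, n₂=19
s_p² = [20·5.885² + 18·5.531²]/38 = 32.7186
SE = √(s_p²·(1/21+1/19)) = 1.8111
t = (50.857−34.474)/1.8111 = 9.0462
df = 38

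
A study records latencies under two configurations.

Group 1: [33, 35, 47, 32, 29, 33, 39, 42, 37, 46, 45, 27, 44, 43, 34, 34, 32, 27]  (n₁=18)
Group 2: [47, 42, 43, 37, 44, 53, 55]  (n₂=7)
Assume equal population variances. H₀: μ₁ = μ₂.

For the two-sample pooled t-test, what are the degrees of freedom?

degrees of freedom = 23

df = n₁ + n₂ − 2 = 18 + 7 − 2 = 23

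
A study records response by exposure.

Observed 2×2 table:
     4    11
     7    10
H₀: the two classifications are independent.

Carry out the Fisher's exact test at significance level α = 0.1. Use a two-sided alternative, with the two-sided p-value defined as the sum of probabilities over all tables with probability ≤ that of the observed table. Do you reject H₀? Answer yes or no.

Margins: r₁=15, r₂=17, c₁=11, c₂=21, n=32
p_obs = C(15,4)·C(17,7)/C(32,11); sum pmf over tables with pmf ≤ p_obs
p-value (two-sided) = 0.47191
At α=0.1: p ≥ α → fail to reject H₀

reject H₀: no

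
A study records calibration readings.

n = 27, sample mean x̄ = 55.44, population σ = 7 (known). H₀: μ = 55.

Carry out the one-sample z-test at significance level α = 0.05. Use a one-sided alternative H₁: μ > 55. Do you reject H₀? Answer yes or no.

reject H₀: no

SE = σ/√n = 7/√27 = 1.3472
z = (x̄−μ₀)/SE = (55.44−55)/1.3472 = 0.3266
p-value (one-sided, H₁ greater) = 0.37198
At α=0.05: p ≥ α → fail to reject H₀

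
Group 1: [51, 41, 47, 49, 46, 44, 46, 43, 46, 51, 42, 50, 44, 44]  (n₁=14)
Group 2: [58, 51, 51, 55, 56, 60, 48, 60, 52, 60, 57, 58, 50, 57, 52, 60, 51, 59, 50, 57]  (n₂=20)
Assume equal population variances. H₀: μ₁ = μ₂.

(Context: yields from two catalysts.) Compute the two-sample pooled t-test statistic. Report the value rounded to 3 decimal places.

x̄₁=46.000, s₁=3.258, n₁=14
x̄₂=55.100, s₂=4.051, n₂=20
s_p² = [13·3.258² + 19·4.051²]/32 = 14.0563
SE = √(s_p²·(1/14+1/20)) = 1.3065
t = (46.000−55.100)/1.3065 = -6.9654
df = 32

test statistic = -6.965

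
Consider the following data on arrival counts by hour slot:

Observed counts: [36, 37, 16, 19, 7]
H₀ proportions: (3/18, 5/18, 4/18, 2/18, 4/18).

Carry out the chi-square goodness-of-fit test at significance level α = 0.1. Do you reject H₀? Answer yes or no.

reject H₀: yes

n = 115; E_i = n·p_i = [19.17, 31.94, 25.56, 12.78, 25.56]
χ² = (36−19.17)²/19.17 + (37−31.94)²/31.94 + (16−25.56)²/25.56 + (19−12.78)²/12.78 + (7−25.56)²/25.56 = 35.6600
df = 4
p-value (upper-tail) = 0.00000
At α=0.1: p < α → reject H₀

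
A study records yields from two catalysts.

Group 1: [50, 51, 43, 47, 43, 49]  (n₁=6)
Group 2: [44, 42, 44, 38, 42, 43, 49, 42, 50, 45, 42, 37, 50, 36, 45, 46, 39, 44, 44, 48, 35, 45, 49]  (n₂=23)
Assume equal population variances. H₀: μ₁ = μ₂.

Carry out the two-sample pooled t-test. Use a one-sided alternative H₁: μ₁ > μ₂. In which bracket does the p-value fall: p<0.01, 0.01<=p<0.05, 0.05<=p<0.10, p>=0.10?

p-value bracket: 0.01<=p<0.05

x̄₁=47.167, s₁=3.488, n₁=6
x̄₂=43.435, s₂=4.315, n₂=23
s_p² = [5·3.488² + 22·4.315²]/27 = 17.4254
SE = √(s_p²·(1/6+1/23)) = 1.9136
t = (47.167−43.435)/1.9136 = 1.9502
df = 27
p-value (one-sided, H₁ greater) = 0.03080
→ bracket: 0.01<=p<0.05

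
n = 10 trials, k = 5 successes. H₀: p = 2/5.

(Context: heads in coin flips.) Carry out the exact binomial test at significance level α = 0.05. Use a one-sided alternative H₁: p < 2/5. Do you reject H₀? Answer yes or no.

Exact binomial: n=10, k=5, p₀=2/5=0.4000
P(X≤5) from Σ C(n,i)·p₀^i·(1−p₀)^(n−i)
p-value (one-sided, H₁ less) = 0.83376
At α=0.05: p ≥ α → fail to reject H₀

reject H₀: no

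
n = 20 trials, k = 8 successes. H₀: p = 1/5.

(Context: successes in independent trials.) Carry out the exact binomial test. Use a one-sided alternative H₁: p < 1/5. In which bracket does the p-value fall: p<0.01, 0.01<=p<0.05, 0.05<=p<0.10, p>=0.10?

Exact binomial: n=20, k=8, p₀=1/5=0.2000
P(X≤8) from Σ C(n,i)·p₀^i·(1−p₀)^(n−i)
p-value (one-sided, H₁ less) = 0.99002
→ bracket: p>=0.10

p-value bracket: p>=0.10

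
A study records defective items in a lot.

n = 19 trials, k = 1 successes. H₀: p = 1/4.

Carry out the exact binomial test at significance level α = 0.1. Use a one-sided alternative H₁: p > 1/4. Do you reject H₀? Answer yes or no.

reject H₀: no

Exact binomial: n=19, k=1, p₀=1/4=0.2500
P(X≥1) from Σ C(n,i)·p₀^i·(1−p₀)^(n−i)
p-value (one-sided, H₁ greater) = 0.99577
At α=0.1: p ≥ α → fail to reject H₀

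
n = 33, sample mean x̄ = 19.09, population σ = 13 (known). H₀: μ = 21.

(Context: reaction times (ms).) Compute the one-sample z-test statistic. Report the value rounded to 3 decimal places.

test statistic = -0.844

SE = σ/√n = 13/√33 = 2.2630
z = (x̄−μ₀)/SE = (19.09−21)/2.2630 = -0.8440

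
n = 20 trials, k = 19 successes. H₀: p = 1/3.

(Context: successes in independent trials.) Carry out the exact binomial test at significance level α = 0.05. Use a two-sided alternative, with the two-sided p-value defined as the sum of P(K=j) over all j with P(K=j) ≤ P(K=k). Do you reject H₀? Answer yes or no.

Exact binomial: n=20, k=19, p₀=1/3=0.3333
P(X=j) = C(n,j)·p₀^j·(1−p₀)^(n−j); p = Σ P(X=j) over j with P(X=j) ≤ P(X=19)
p-value (two-sided) = 0.00000
At α=0.05: p < α → reject H₀

reject H₀: yes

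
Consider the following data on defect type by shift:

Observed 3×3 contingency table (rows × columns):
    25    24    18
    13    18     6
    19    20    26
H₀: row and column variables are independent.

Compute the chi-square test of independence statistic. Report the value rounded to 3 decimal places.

Row totals [67, 37, 65], col totals [57, 62, 50], n=169
χ² = (25−22.60)²/22.60 + (24−24.58)²/24.58 + (18−19.82)²/19.82 + (13−12.48)²/12.48 + (18−13.57)²/13.57 + (6−10.95)²/10.95 + (19−21.92)²/21.92 + (20−23.85)²/23.85 + (26−19.23)²/19.23 = 7.5298
df = 4

test statistic = 7.530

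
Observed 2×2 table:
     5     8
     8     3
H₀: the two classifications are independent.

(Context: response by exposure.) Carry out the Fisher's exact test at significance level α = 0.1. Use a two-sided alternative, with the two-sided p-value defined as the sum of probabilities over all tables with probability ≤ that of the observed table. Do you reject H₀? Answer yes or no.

reject H₀: no

Margins: r₁=13, r₂=11, c₁=13, c₂=11, n=24
p_obs = C(13,5)·C(11,8)/C(24,13); sum pmf over tables with pmf ≤ p_obs
p-value (two-sided) = 0.12280
At α=0.1: p ≥ α → fail to reject H₀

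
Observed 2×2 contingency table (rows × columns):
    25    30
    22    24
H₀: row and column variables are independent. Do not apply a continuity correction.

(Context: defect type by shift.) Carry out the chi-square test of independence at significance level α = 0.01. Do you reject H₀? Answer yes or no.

reject H₀: no

Row totals [55, 46], col totals [47, 54], n=101
χ² = (25−25.59)²/25.59 + (30−29.41)²/29.41 + (22−21.41)²/21.41 + (24−24.59)²/24.59 = 0.0566
df = 1
p-value (upper-tail) = 0.81191
At α=0.01: p ≥ α → fail to reject H₀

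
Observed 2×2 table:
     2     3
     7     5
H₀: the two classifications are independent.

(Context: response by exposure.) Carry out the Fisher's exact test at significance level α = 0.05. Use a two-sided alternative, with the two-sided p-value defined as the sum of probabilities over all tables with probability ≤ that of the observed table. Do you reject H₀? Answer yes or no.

reject H₀: no

Margins: r₁=5, r₂=12, c₁=9, c₂=8, n=17
p_obs = C(5,2)·C(12,7)/C(17,9); sum pmf over tables with pmf ≤ p_obs
p-value (two-sided) = 0.61991
At α=0.05: p ≥ α → fail to reject H₀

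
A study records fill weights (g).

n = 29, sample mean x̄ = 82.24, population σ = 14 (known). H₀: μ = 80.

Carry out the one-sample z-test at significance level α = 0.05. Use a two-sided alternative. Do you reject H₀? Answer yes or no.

reject H₀: no

SE = σ/√n = 14/√29 = 2.5997
z = (x̄−μ₀)/SE = (82.24−80)/2.5997 = 0.8616
p-value (two-sided) = 0.38889
At α=0.05: p ≥ α → fail to reject H₀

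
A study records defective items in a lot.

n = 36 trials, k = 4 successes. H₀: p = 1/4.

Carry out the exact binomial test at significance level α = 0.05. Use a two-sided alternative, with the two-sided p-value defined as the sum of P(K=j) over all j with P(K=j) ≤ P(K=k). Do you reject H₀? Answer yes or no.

Exact binomial: n=36, k=4, p₀=1/4=0.2500
P(X=j) = C(n,j)·p₀^j·(1−p₀)^(n−j); p = Σ P(X=j) over j with P(X=j) ≤ P(X=4)
p-value (two-sided) = 0.05507
At α=0.05: p ≥ α → fail to reject H₀

reject H₀: no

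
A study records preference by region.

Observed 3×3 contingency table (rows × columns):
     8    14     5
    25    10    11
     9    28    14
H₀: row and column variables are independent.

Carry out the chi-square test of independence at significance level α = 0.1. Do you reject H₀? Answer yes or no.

Row totals [27, 46, 51], col totals [42, 52, 30], n=124
χ² = (8−9.15)²/9.15 + (14−11.32)²/11.32 + (5−6.53)²/6.53 + (25−15.58)²/15.58 + (10−19.29)²/19.29 + (11−11.13)²/11.13 + (9−17.27)²/17.27 + (28−21.39)²/21.39 + (14−12.34)²/12.34 = 17.5379
df = 4
p-value (upper-tail) = 0.00152
At α=0.1: p < α → reject H₀

reject H₀: yes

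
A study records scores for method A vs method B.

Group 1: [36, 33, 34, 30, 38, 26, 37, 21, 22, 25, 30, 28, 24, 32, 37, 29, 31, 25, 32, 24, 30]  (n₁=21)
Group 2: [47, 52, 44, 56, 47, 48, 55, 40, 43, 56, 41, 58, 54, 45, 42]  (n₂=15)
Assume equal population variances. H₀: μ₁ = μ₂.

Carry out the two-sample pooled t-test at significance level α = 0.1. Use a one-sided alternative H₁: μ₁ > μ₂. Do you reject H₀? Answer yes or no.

reject H₀: no

x̄₁=29.714, s₁=5.091, n₁=21
x̄₂=48.533, s₂=6.128, n₂=15
s_p² = [20·5.091² + 14·6.128²]/34 = 30.7064
SE = √(s_p²·(1/21+1/15)) = 1.8733
t = (29.714−48.533)/1.8733 = -10.0459
df = 34
p-value (one-sided, H₁ greater) = 1.00000
At α=0.1: p ≥ α → fail to reject H₀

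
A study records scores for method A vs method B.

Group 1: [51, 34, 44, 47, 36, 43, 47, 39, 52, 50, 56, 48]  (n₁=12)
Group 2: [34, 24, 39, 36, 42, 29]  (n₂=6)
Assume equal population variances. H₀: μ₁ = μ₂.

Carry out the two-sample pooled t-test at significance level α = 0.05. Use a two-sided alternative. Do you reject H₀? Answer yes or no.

x̄₁=45.583, s₁=6.653, n₁=12
x̄₂=34.000, s₂=6.603, n₂=6
s_p² = [11·6.653² + 5·6.603²]/16 = 44.0573
SE = √(s_p²·(1/12+1/6)) = 3.3188
t = (45.583−34.000)/3.3188 = 3.4902
df = 16
p-value (two-sided) = 0.00303
At α=0.05: p < α → reject H₀

reject H₀: yes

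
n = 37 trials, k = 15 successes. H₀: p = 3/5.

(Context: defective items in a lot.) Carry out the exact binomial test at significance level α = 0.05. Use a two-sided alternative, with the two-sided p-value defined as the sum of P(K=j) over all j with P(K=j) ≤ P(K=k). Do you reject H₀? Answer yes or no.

reject H₀: yes

Exact binomial: n=37, k=15, p₀=3/5=0.6000
P(X=j) = C(n,j)·p₀^j·(1−p₀)^(n−j); p = Σ P(X=j) over j with P(X=j) ≤ P(X=15)
p-value (two-sided) = 0.01851
At α=0.05: p < α → reject H₀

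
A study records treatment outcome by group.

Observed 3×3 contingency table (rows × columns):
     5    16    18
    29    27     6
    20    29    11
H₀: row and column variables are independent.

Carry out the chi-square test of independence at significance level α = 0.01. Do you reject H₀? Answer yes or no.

Row totals [39, 62, 60], col totals [54, 72, 35], n=161
χ² = (5−13.08)²/13.08 + (16−17.44)²/17.44 + (18−8.48)²/8.48 + (29−20.80)²/20.80 + (27−27.73)²/27.73 + (6−13.48)²/13.48 + (20−20.12)²/20.12 + (29−26.83)²/26.83 + (11−13.04)²/13.04 = 23.7063
df = 4
p-value (upper-tail) = 0.00009
At α=0.01: p < α → reject H₀

reject H₀: yes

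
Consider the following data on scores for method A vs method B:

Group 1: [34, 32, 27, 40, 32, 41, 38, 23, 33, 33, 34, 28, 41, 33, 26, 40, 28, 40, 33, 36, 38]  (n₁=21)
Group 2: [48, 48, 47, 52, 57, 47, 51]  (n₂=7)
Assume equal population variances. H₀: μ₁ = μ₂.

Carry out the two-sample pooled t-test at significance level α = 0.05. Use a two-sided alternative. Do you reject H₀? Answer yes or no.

x̄₁=33.810, s₁=5.288, n₁=21
x̄₂=50.000, s₂=3.651, n₂=7
s_p² = [20·5.288² + 6·3.651²]/26 = 24.5861
SE = √(s_p²·(1/21+1/7)) = 2.1640
t = (33.810−50.000)/2.1640 = -7.4816
df = 26
p-value (two-sided) = 0.00000
At α=0.05: p < α → reject H₀

reject H₀: yes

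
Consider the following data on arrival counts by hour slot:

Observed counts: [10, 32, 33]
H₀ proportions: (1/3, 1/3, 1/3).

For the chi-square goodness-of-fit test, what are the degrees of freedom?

degrees of freedom = 2

df = k − 1 = 3 − 1 = 2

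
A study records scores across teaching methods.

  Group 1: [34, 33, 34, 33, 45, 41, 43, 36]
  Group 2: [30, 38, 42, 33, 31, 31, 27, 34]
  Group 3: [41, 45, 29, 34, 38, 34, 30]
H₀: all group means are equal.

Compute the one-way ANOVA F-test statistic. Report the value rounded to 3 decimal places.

test statistic = 1.316

Group means [37.38, 33.25, 35.86], grand mean 35.478
SSB = Σnᵢ(x̄ᵢ−x̄)² = 69.507; SSW = ΣΣ(x−x̄ᵢ)² = 528.232
MSB = 69.507/2 = 34.7535; MSW = 528.232/20 = 26.4116
F = MSB/MSW = 1.3158
df = (2, 20)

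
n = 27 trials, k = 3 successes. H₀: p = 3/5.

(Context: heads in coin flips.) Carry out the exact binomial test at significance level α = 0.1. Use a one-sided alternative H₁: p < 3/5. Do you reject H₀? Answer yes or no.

reject H₀: yes

Exact binomial: n=27, k=3, p₀=3/5=0.6000
P(X≤3) from Σ C(n,i)·p₀^i·(1−p₀)^(n−i)
p-value (one-sided, H₁ less) = 0.00000
At α=0.1: p < α → reject H₀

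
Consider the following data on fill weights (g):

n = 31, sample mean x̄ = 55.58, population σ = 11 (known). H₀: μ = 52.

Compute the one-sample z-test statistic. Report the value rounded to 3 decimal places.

SE = σ/√n = 11/√31 = 1.9757
z = (x̄−μ₀)/SE = (55.58−52)/1.9757 = 1.8121

test statistic = 1.812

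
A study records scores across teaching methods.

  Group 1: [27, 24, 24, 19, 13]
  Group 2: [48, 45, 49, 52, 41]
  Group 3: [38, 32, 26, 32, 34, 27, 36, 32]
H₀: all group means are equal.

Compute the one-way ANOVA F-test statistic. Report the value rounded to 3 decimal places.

Group means [21.40, 47.00, 32.12], grand mean 33.278
SSB = Σnᵢ(x̄ᵢ−x̄)² = 1657.536; SSW = ΣΣ(x−x̄ᵢ)² = 308.075
MSB = 1657.536/2 = 828.7681; MSW = 308.075/15 = 20.5383
F = MSB/MSW = 40.3523
df = (2, 15)

test statistic = 40.352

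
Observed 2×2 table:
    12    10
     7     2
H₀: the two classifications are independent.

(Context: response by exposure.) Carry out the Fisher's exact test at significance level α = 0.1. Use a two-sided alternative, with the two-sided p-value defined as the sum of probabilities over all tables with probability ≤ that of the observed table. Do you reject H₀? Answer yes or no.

Margins: r₁=22, r₂=9, c₁=19, c₂=12, n=31
p_obs = C(22,12)·C(9,7)/C(31,19); sum pmf over tables with pmf ≤ p_obs
p-value (two-sided) = 0.41841
At α=0.1: p ≥ α → fail to reject H₀

reject H₀: no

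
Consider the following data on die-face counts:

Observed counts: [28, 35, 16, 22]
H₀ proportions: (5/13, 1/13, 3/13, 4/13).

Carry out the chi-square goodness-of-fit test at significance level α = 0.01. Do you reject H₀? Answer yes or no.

reject H₀: yes

n = 101; E_i = n·p_i = [38.85, 7.77, 23.31, 31.08]
χ² = (28−38.85)²/38.85 + (35−7.77)²/7.77 + (16−23.31)²/23.31 + (22−31.08)²/31.08 = 103.4132
df = 3
p-value (upper-tail) = 0.00000
At α=0.01: p < α → reject H₀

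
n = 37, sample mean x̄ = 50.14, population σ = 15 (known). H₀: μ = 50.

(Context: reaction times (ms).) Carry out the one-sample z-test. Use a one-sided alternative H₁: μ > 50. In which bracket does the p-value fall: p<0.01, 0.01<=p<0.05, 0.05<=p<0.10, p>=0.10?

p-value bracket: p>=0.10

SE = σ/√n = 15/√37 = 2.4660
z = (x̄−μ₀)/SE = (50.14−50)/2.4660 = 0.0568
p-value (one-sided, H₁ greater) = 0.47736
→ bracket: p>=0.10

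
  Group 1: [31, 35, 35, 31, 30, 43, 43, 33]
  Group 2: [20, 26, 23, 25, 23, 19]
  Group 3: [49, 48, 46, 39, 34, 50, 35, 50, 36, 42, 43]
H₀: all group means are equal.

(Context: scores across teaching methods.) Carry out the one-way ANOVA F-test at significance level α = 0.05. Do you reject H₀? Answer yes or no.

Group means [35.12, 22.67, 42.91], grand mean 35.560
SSB = Σnᵢ(x̄ᵢ−x̄)² = 1593.043; SSW = ΣΣ(x−x̄ᵢ)² = 605.117
MSB = 1593.043/2 = 796.5213; MSW = 605.117/22 = 27.5053
F = MSB/MSW = 28.9588
df = (2, 22)
p-value (upper-tail) = 0.00000
At α=0.05: p < α → reject H₀

reject H₀: yes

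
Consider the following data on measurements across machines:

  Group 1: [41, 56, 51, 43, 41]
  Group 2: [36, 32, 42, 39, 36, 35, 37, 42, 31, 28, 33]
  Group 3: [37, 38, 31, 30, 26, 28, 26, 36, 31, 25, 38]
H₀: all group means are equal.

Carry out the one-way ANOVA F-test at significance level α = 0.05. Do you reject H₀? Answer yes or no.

reject H₀: yes

Group means [46.40, 35.55, 31.45], grand mean 35.889
SSB = Σnᵢ(x̄ᵢ−x̄)² = 770.012; SSW = ΣΣ(x−x̄ᵢ)² = 630.655
MSB = 770.012/2 = 385.0061; MSW = 630.655/24 = 26.2773
F = MSB/MSW = 14.6517
df = (2, 24)
p-value (upper-tail) = 0.00007
At α=0.05: p < α → reject H₀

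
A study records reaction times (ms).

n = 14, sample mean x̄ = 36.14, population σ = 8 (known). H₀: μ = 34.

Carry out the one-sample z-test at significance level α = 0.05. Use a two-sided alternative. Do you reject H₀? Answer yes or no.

SE = σ/√n = 8/√14 = 2.1381
z = (x̄−μ₀)/SE = (36.14−34)/2.1381 = 1.0009
p-value (two-sided) = 0.31688
At α=0.05: p ≥ α → fail to reject H₀

reject H₀: no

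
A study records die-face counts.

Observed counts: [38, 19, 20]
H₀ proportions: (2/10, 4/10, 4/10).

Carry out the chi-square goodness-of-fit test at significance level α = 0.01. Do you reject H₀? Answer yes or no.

n = 77; E_i = n·p_i = [15.40, 30.80, 30.80]
χ² = (38−15.40)²/15.40 + (19−30.80)²/30.80 + (20−30.80)²/30.80 = 41.4740
df = 2
p-value (upper-tail) = 0.00000
At α=0.01: p < α → reject H₀

reject H₀: yes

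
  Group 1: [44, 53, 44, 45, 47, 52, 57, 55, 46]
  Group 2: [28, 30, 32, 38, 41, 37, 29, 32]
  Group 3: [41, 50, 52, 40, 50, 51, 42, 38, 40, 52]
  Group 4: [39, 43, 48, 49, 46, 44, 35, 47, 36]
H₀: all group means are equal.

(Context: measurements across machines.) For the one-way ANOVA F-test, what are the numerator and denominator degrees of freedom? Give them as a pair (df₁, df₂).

k = 4 groups, N = 36 total
df = (k−1, N−k) = (4−1, 36−4) = (3, 32)

degrees of freedom = [3, 32]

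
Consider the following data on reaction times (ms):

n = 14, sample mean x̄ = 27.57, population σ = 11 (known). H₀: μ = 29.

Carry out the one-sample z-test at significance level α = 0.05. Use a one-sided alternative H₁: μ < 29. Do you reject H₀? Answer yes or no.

SE = σ/√n = 11/√14 = 2.9399
z = (x̄−μ₀)/SE = (27.57−29)/2.9399 = -0.4864
p-value (one-sided, H₁ less) = 0.31334
At α=0.05: p ≥ α → fail to reject H₀

reject H₀: no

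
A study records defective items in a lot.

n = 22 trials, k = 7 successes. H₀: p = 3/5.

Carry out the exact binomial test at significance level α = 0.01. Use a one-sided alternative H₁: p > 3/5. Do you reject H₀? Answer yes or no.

reject H₀: no

Exact binomial: n=22, k=7, p₀=3/5=0.6000
P(X≥7) from Σ C(n,i)·p₀^i·(1−p₀)^(n−i)
p-value (one-sided, H₁ greater) = 0.99808
At α=0.01: p ≥ α → fail to reject H₀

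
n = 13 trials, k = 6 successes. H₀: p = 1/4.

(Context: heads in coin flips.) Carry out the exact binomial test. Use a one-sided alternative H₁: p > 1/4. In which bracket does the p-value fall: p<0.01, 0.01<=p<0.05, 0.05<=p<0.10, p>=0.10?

p-value bracket: 0.05<=p<0.10

Exact binomial: n=13, k=6, p₀=1/4=0.2500
P(X≥6) from Σ C(n,i)·p₀^i·(1−p₀)^(n−i)
p-value (one-sided, H₁ greater) = 0.08021
→ bracket: 0.05<=p<0.10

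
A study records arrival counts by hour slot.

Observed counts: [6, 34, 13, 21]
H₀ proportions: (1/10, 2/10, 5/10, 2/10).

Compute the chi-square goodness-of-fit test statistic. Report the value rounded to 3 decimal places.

n = 74; E_i = n·p_i = [7.40, 14.80, 37.00, 14.80]
χ² = (6−7.40)²/7.40 + (34−14.80)²/14.80 + (13−37.00)²/37.00 + (21−14.80)²/14.80 = 43.3378
df = 3

test statistic = 43.338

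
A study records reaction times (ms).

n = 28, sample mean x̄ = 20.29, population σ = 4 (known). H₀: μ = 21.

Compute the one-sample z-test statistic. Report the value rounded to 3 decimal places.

test statistic = -0.939

SE = σ/√n = 4/√28 = 0.7559
z = (x̄−μ₀)/SE = (20.29−21)/0.7559 = -0.9392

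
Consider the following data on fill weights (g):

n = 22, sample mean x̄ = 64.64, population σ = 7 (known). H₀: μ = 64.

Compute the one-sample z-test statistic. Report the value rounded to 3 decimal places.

SE = σ/√n = 7/√22 = 1.4924
z = (x̄−μ₀)/SE = (64.64−64)/1.4924 = 0.4288

test statistic = 0.429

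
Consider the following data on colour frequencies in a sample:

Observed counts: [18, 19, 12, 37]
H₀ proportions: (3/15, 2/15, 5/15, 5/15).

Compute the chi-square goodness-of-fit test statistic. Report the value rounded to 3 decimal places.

test statistic = 17.099

n = 86; E_i = n·p_i = [17.20, 11.47, 28.67, 28.67]
χ² = (18−17.20)²/17.20 + (19−11.47)²/11.47 + (12−28.67)²/28.67 + (37−28.67)²/28.67 = 17.0988
df = 3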